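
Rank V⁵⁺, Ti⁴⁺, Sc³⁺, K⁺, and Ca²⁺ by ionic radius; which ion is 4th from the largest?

Ti⁴⁺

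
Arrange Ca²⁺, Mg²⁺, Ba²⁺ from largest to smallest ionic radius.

Ba²⁺ > Ca²⁺ > Mg²⁺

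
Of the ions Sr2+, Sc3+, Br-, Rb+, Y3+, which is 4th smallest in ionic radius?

Rb+

Electron counts and nuclear charges: Sc3+ (Z=21, 18 e⁻), Y3+ (Z=39, 36 e⁻), Sr2+ (Z=38, 36 e⁻), Rb+ (Z=37, 36 e⁻), Br- (Z=35, 36 e⁻). Sc3+ < Y3+ (same group, period 4 vs 5); Y3+ < Sr2+ (both 36 e⁻, Z=39>38); Sr2+ < Rb+ (isoelectronic, higher Z=38 is smaller); Rb+ < Br- (isoelectronic, higher Z=37 is smaller).
That gives Sc3+ < Y3+ < Sr2+ < Rb+ < Br-. From the smallest end, number 4 is Rb+.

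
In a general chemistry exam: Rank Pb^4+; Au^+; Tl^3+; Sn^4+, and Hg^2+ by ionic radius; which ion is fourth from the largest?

Work out protons and electrons: Sn^4+: 46 e⁻, Z=50, Pb^4+: 78 e⁻, Z=82, Tl^3+: 78 e⁻, Z=81, Hg^2+: 78 e⁻, Z=80, Au^+: 78 e⁻, Z=79. Sn^4+ < Pb^4+ (same group, 1 shell fewer); Pb^4+ < Tl^3+ (isoelectronic, higher Z=82 is smaller); Tl^3+ < Hg^2+ (both 78 e⁻, Z=81>80); Hg^2+ < Au^+ (isoelectronic, higher Z=80 is smaller).
So the order is Sn^4+ < Pb^4+ < Tl^3+ < Hg^2+ < Au^+; the 4th-largest ion is Pb^4+.

Pb^4+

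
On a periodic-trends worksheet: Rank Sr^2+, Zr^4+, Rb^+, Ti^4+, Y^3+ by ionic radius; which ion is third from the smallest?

Y^3+

Work out protons and electrons: Ti^4+: 18 e⁻, Z=22, Zr^4+: 36 e⁻, Z=40, Y^3+: 36 e⁻, Z=39, Sr^2+: 36 e⁻, Z=38, Rb^+: 36 e⁻, Z=37. Ti^4+ < Zr^4+ (same group, period 4 vs 5); Zr^4+ < Y^3+ (isoelectronic, higher Z=40 is smaller); Y^3+ < Sr^2+ (both 36 e⁻, Z=39>38); Sr^2+ < Rb^+ (isoelectronic, higher Z=38 is smaller).
Full ascending order: Ti^4+ < Zr^4+ < Y^3+ < Sr^2+ < Rb^+. Counting from the smallest, position 3 is Y^3+.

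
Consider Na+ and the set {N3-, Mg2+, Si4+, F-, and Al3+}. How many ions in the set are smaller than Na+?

3

Each ion has 10 electrons. The ranking follows nuclear charge in reverse — greater Z gives a smaller radius. Si4+ (Z=14), Al3+ (Z=13), Mg2+ (Z=12), Na+ (Z=11), F- (Z=9), N3- (Z=7).
Placing each against Na+: smaller — Si4+, Al3+, Mg2+; larger — F-, N3-. Count: 3.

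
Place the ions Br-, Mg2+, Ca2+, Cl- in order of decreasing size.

Mg2+ (Z=12, 10 e⁻), Ca2+ (Z=20, 18 e⁻), Cl- (Z=17, 18 e⁻), Br- (Z=35, 36 e⁻). Mg2+ < Ca2+ (same group, 1 shell fewer); Ca2+ < Cl- (isoelectronic, higher Z=20 is smaller); Cl- < Br- (same group, period 3 vs 4).

Br- > Cl- > Ca2+ > Mg2+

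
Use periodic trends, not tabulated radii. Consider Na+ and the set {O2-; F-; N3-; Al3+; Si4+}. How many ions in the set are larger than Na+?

These species are isoelectronic with 10 electrons. The only difference is the number of protons: Si4+ (Z=14), Al3+ (Z=13), Na+ (Z=11), F- (Z=9), O2- (Z=8), N3- (Z=7). The strongest nuclear pull (Si4+) gives the smallest ion.
Relative to Na+, the ions that are larger are F-, O2-, N3-. That's 3.

3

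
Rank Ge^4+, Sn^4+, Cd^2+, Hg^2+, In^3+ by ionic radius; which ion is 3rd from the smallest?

Ge^4+ (Z=32, 28 e⁻), Sn^4+ (Z=50, 46 e⁻), In^3+ (Z=49, 46 e⁻), Cd^2+ (Z=48, 46 e⁻), Hg^2+ (Z=80, 78 e⁻). Ge^4+ < Sn^4+ (same group, 1 shell fewer); Sn^4+ < In^3+ (both 46 e⁻, Z=50>49); In^3+ < Cd^2+ (both 46 e⁻, Z=49>48); Cd^2+ < Hg^2+ (same group, period 5 vs 6).
Full ascending order: Ge^4+ < Sn^4+ < In^3+ < Cd^2+ < Hg^2+. Counting from the smallest, position 3 is In^3+.

In^3+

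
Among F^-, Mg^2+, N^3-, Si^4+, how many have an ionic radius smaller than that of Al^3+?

Isoelectronic series (10 e⁻ each). Size is set by nuclear charge: more protons means a smaller ion. Si^4+ (Z=14), Al^3+ (Z=13), Mg^2+ (Z=12), F^- (Z=9), N^3- (Z=7).
Placing each against Al^3+: smaller — Si^4+; larger — Mg^2+, F^-, N^3-. That's 1.

1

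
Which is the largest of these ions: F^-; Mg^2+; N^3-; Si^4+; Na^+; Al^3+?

N^3-

These species are isoelectronic with 10 electrons. The only difference is the number of protons: Si^4+ (Z=14), Al^3+ (Z=13), Mg^2+ (Z=12), Na^+ (Z=11), F^- (Z=9), N^3- (Z=7). The strongest nuclear pull (Si^4+) gives the smallest ion.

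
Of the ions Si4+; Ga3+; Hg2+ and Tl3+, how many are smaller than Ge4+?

1

Electron counts and nuclear charges: Si4+ (Z=14, 10 e⁻), Ge4+ (Z=32, 28 e⁻), Ga3+ (Z=31, 28 e⁻), Tl3+ (Z=81, 78 e⁻), Hg2+ (Z=80, 78 e⁻). Si4+ < Ge4+ (same group, period 3 vs 4); Ge4+ < Ga3+ (isoelectronic, higher Z=32 is smaller); Ga3+ < Tl3+ (same group, period 4 vs 6); Tl3+ < Hg2+ (both 78 e⁻, Z=81>80).
Ordering all of them (including Ge4+) by radius gives Si4+ < Ge4+ < Ga3+ < Tl3+ < Hg2+. So 1 is smaller.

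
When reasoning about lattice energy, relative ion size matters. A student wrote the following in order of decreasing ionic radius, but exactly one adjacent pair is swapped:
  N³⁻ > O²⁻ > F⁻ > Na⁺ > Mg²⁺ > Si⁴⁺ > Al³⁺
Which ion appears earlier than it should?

Scanning neighbour by neighbour, only Si⁴⁺/Al³⁺ violates a trend: both have 10 electrons but Z(Si)=14 > Z(Al)=13, so Si⁴⁺ should be the smaller of the two. That makes Si⁴⁺ the one sitting a position early relative to where it belongs.

Si⁴⁺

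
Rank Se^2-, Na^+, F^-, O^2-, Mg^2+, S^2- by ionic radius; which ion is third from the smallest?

F^-

First list Z and electron count for each: Mg^2+: 10 e⁻, Z=12, Na^+: 10 e⁻, Z=11, F^-: 10 e⁻, Z=9, O^2-: 10 e⁻, Z=8, S^2-: 18 e⁻, Z=16, Se^2-: 36 e⁻, Z=34. Mg^2+ < Na^+ (both 10 e⁻, Z=12>11); Na^+ < F^- (both 10 e⁻, Z=11>9); F^- < O^2- (isoelectronic, higher Z=9 is smaller); O^2- < S^2- (same group, period 2 vs 3); S^2- < Se^2- (same group, period 3 vs 4).
That gives Mg^2+ < Na^+ < F^- < O^2- < S^2- < Se^2-. From the smallest end, number 3 is F^-.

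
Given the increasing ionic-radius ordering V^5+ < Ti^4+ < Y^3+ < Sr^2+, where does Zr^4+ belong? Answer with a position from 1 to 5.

3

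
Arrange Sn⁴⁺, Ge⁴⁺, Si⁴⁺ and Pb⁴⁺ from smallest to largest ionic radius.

All are in the same group with charge +4. Radius grows down the group as n (the outermost shell) increases.

Si⁴⁺ < Ge⁴⁺ < Sn⁴⁺ < Pb⁴⁺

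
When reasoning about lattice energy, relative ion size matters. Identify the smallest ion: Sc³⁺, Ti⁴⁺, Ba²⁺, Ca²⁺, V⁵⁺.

V⁵⁺

Work out protons and electrons: V⁵⁺: 18 e⁻, Z=23, Ti⁴⁺: 18 e⁻, Z=22, Sc³⁺: 18 e⁻, Z=21, Ca²⁺: 18 e⁻, Z=20, Ba²⁺: 54 e⁻, Z=56. V⁵⁺ < Ti⁴⁺ (isoelectronic, higher Z=23 is smaller); Ti⁴⁺ < Sc³⁺ (both 18 e⁻, Z=22>21); Sc³⁺ < Ca²⁺ (both 18 e⁻, Z=21>20); Ca²⁺ < Ba²⁺ (same group, 2 shells fewer).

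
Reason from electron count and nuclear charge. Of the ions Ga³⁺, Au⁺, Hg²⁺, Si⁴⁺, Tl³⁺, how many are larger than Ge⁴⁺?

Si⁴⁺: 10 e⁻, Z=14, Ge⁴⁺: 28 e⁻, Z=32, Ga³⁺: 28 e⁻, Z=31, Tl³⁺: 78 e⁻, Z=81, Hg²⁺: 78 e⁻, Z=80, Au⁺: 78 e⁻, Z=79. Si⁴⁺ < Ge⁴⁺ (same group, 1 shell fewer); Ge⁴⁺ < Ga³⁺ (isoelectronic, higher Z=32 is smaller); Ga³⁺ < Tl³⁺ (same group, period 4 vs 6); Tl³⁺ < Hg²⁺ (isoelectronic, higher Z=81 is smaller); Hg²⁺ < Au⁺ (both 78 e⁻, Z=80>79).
Placing each against Ge⁴⁺: smaller — Si⁴⁺; larger — Ga³⁺, Tl³⁺, Hg²⁺, Au⁺. So 4 are larger.

4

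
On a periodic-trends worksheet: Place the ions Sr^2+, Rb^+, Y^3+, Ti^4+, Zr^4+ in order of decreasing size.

Rb^+ > Sr^2+ > Y^3+ > Zr^4+ > Ti^4+

Electron counts and nuclear charges: Ti^4+ has 18 e⁻ (Z=22), Zr^4+ has 36 e⁻ (Z=40), Y^3+ has 36 e⁻ (Z=39), Sr^2+ has 36 e⁻ (Z=38), Rb^+ has 36 e⁻ (Z=37). Ti^4+ < Zr^4+ (same group, period 4 vs 5); Zr^4+ < Y^3+ (both 36 e⁻, Z=40>39); Y^3+ < Sr^2+ (isoelectronic, higher Z=39 is smaller); Sr^2+ < Rb^+ (both 36 e⁻, Z=38>37).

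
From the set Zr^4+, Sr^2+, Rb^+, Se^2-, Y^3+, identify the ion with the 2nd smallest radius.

Y^3+

Isoelectronic series (36 e⁻ each). Size is set by nuclear charge: more protons means a smaller ion. Zr^4+ (Z=40), Y^3+ (Z=39), Sr^2+ (Z=38), Rb^+ (Z=37), Se^2- (Z=34).
Ordering: Zr^4+ < Y^3+ < Sr^2+ < Rb^+ < Se^2-. The 2nd smallest is Y^3+.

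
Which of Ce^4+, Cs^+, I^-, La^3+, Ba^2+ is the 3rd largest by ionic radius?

Ba^2+

All of these have 54 electrons (isoelectronic). With the same electron cloud, the ion with the most protons pulls it in tightest. Nuclear charges: Ce^4+ (Z=58), La^3+ (Z=57), Ba^2+ (Z=56), Cs^+ (Z=55), I^- (Z=53). Highest Z is smallest.
That gives Ce^4+ < La^3+ < Ba^2+ < Cs^+ < I^-. From the largest end, number 3 is Ba^2+.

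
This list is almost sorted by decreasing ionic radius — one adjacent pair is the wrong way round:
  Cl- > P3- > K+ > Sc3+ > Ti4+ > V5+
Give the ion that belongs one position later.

Cl-

Scanning neighbour by neighbour, only Cl-/P3- violates a trend: they are isoelectronic (18 e⁻) and Cl has more protons than P (17 vs 15), making Cl- smaller. That makes Cl- the one sitting a position early relative to where it belongs.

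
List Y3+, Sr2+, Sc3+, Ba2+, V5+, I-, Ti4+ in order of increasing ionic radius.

Work out protons and electrons: V5+ (Z=23, 18 e⁻), Ti4+ (Z=22, 18 e⁻), Sc3+ (Z=21, 18 e⁻), Y3+ (Z=39, 36 e⁻), Sr2+ (Z=38, 36 e⁻), Ba2+ (Z=56, 54 e⁻), I- (Z=53, 54 e⁻). V5+ < Ti4+ (isoelectronic, higher Z=23 is smaller); Ti4+ < Sc3+ (both 18 e⁻, Z=22>21); Sc3+ < Y3+ (same group, period 4 vs 5); Y3+ < Sr2+ (isoelectronic, higher Z=39 is smaller); Sr2+ < Ba2+ (same group, period 5 vs 6); Ba2+ < I- (isoelectronic, higher Z=56 is smaller).

V5+ < Ti4+ < Sc3+ < Y3+ < Sr2+ < Ba2+ < I-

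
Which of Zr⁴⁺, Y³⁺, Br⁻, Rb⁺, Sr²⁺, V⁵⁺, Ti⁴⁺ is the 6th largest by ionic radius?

Ti⁴⁺

First list Z and electron count for each: V⁵⁺ (Z=23, 18 e⁻), Ti⁴⁺ (Z=22, 18 e⁻), Zr⁴⁺ (Z=40, 36 e⁻), Y³⁺ (Z=39, 36 e⁻), Sr²⁺ (Z=38, 36 e⁻), Rb⁺ (Z=37, 36 e⁻), Br⁻ (Z=35, 36 e⁻). V⁵⁺ < Ti⁴⁺ (both 18 e⁻, Z=23>22); Ti⁴⁺ < Zr⁴⁺ (same group, 1 shell fewer); Zr⁴⁺ < Y³⁺ (both 36 e⁻, Z=40>39); Y³⁺ < Sr²⁺ (isoelectronic, higher Z=39 is smaller); Sr²⁺ < Rb⁺ (isoelectronic, higher Z=38 is smaller); Rb⁺ < Br⁻ (isoelectronic, higher Z=37 is smaller).
Ordering: V⁵⁺ < Ti⁴⁺ < Zr⁴⁺ < Y³⁺ < Sr²⁺ < Rb⁺ < Br⁻. The 6th largest is Ti⁴⁺.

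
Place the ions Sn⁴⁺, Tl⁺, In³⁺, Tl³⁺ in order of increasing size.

Sn⁴⁺ < In³⁺ < Tl³⁺ < Tl⁺

Electron counts and nuclear charges: Sn⁴⁺: 46 e⁻, Z=50, In³⁺: 46 e⁻, Z=49, Tl³⁺: 78 e⁻, Z=81, Tl⁺: 80 e⁻, Z=81. Sn⁴⁺ < In³⁺ (isoelectronic, higher Z=50 is smaller); In³⁺ < Tl³⁺ (same group, period 5 vs 6); Tl³⁺ < Tl⁺ (higher charge on the same element).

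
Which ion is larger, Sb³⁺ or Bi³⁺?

Bi³⁺

All are in the same group with charge +3. Radius grows down the group as n (the outermost shell) increases.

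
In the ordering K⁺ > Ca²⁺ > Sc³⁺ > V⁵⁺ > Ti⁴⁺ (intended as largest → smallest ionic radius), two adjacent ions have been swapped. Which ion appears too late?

Check each adjacent pair. V⁵⁺ and Ti⁴⁺ are reversed: both have 18 electrons but Z(V)=23 > Z(Ti)=22, so V⁵⁺ should be the smaller of the two. No other neighbouring pair contradicts the periodic trends, so Ti⁴⁺ is the ion listed too late.

Ti⁴⁺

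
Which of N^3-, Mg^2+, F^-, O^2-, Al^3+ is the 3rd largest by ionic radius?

F^-

Isoelectronic series (10 e⁻ each). Size is set by nuclear charge: more protons means a smaller ion. Al^3+ (Z=13), Mg^2+ (Z=12), F^- (Z=9), O^2- (Z=8), N^3- (Z=7).
That gives Al^3+ < Mg^2+ < F^- < O^2- < N^3-. From the largest end, number 3 is F^-.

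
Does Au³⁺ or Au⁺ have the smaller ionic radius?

Au³⁺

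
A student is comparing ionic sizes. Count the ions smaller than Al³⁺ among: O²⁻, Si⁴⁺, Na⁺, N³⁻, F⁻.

1

Isoelectronic series (10 e⁻ each). Size is set by nuclear charge: more protons means a smaller ion. Si⁴⁺ (Z=14), Al³⁺ (Z=13), Na⁺ (Z=11), F⁻ (Z=9), O²⁻ (Z=8), N³⁻ (Z=7).
Relative to Al³⁺, the ions that are smaller are Si⁴⁺. That's 1.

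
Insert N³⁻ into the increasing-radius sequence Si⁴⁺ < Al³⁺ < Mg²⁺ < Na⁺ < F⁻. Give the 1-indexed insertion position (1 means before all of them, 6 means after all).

Each ion has 10 electrons. The ranking follows nuclear charge in reverse — greater Z gives a smaller radius. Si⁴⁺ (Z=14), Al³⁺ (Z=13), Mg²⁺ (Z=12), Na⁺ (Z=11), F⁻ (Z=9), N³⁻ (Z=7).
With N³⁻ included the full order is Si⁴⁺ < Al³⁺ < Mg²⁺ < Na⁺ < F⁻ < N³⁻, so it takes position 6.

6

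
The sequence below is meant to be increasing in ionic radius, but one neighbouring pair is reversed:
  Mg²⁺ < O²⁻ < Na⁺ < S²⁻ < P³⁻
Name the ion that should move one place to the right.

The pair O²⁻, Na⁺ is the wrong way round — Na⁺ and O²⁻ share 10 electrons; the higher nuclear charge on Na (Z=11) contracts it more, so Na⁺ < O²⁻. All other adjacent pairs agree with periodic trends, so O²⁻ is the misplaced ion.

O²⁻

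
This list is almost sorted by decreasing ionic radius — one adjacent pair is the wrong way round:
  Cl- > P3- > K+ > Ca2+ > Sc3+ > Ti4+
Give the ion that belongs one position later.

Cl-

Scanning neighbour by neighbour, only Cl-/P3- violates a trend: both have 18 electrons but Z(Cl)=17 > Z(P)=15, so Cl- should be the smaller of the two. That makes Cl- the one sitting a position early relative to where it belongs.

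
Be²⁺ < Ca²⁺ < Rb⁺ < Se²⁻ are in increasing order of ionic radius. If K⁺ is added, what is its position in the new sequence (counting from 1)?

First list Z and electron count for each: Be²⁺: 2 e⁻, Z=4, Ca²⁺: 18 e⁻, Z=20, K⁺: 18 e⁻, Z=19, Rb⁺: 36 e⁻, Z=37, Se²⁻: 36 e⁻, Z=34. Be²⁺ < Ca²⁺ (same group, period 2 vs 4); Ca²⁺ < K⁺ (both 18 e⁻, Z=20>19); K⁺ < Rb⁺ (same group, period 4 vs 5); Rb⁺ < Se²⁻ (isoelectronic, higher Z=37 is smaller).
With K⁺ included the full order is Be²⁺ < Ca²⁺ < K⁺ < Rb⁺ < Se²⁻, so it takes position 3.

3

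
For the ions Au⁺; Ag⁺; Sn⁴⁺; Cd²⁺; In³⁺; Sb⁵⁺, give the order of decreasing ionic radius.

Sb⁵⁺ (Z=51, 46 e⁻), Sn⁴⁺ (Z=50, 46 e⁻), In³⁺ (Z=49, 46 e⁻), Cd²⁺ (Z=48, 46 e⁻), Ag⁺ (Z=47, 46 e⁻), Au⁺ (Z=79, 78 e⁻). Sb⁵⁺ < Sn⁴⁺ (isoelectronic, higher Z=51 is smaller); Sn⁴⁺ < In³⁺ (both 46 e⁻, Z=50>49); In³⁺ < Cd²⁺ (both 46 e⁻, Z=49>48); Cd²⁺ < Ag⁺ (both 46 e⁻, Z=48>47); Ag⁺ < Au⁺ (same group, 1 shell fewer).

Au⁺ > Ag⁺ > Cd²⁺ > In³⁺ > Sn⁴⁺ > Sb⁵⁺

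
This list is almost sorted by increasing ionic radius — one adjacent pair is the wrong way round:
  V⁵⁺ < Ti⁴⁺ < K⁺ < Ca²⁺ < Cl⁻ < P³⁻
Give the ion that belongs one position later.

Compare adjacent ions: Ca²⁺ and K⁺ share 18 electrons; the higher nuclear charge on Ca (Z=20) contracts it more, so Ca²⁺ < K⁺ — yet in this increasing list K⁺ sits before Ca²⁺. Nothing else is reversed, so K⁺ should move one place to the right.

K⁺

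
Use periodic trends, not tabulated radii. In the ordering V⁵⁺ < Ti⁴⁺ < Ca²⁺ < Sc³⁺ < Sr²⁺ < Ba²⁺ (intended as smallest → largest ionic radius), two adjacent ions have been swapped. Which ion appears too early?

Ca²⁺

The pair Ca²⁺, Sc³⁺ is the wrong way round — Sc³⁺ and Ca²⁺ share 18 electrons; the higher nuclear charge on Sc (Z=21) contracts it more, so Sc³⁺ < Ca²⁺. All other adjacent pairs agree with periodic trends, so Ca²⁺ is the misplaced ion.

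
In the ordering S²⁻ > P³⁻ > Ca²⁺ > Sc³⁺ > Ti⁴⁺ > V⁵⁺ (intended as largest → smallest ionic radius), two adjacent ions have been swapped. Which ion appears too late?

P³⁻

Compare adjacent ions: they are isoelectronic (18 e⁻) and S has more protons than P (16 vs 15), making S²⁻ smaller — yet in this decreasing list S²⁻ sits before P³⁻. Nothing else is reversed, so P³⁻ should move one place to the left.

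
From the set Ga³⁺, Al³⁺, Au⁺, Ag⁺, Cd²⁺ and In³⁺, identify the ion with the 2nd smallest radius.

First list Z and electron count for each: Al³⁺: 10 e⁻, Z=13, Ga³⁺: 28 e⁻, Z=31, In³⁺: 46 e⁻, Z=49, Cd²⁺: 46 e⁻, Z=48, Ag⁺: 46 e⁻, Z=47, Au⁺: 78 e⁻, Z=79. Al³⁺ < Ga³⁺ (same group, period 3 vs 4); Ga³⁺ < In³⁺ (same group, period 4 vs 5); In³⁺ < Cd²⁺ (isoelectronic, higher Z=49 is smaller); Cd²⁺ < Ag⁺ (isoelectronic, higher Z=48 is smaller); Ag⁺ < Au⁺ (same group, 1 shell fewer).
Ordering: Al³⁺ < Ga³⁺ < In³⁺ < Cd²⁺ < Ag⁺ < Au⁺. The 2nd smallest is Ga³⁺.

Ga³⁺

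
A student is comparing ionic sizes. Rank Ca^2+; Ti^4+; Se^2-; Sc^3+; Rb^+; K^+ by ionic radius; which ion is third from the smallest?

Work out protons and electrons: Ti^4+: 18 e⁻, Z=22, Sc^3+: 18 e⁻, Z=21, Ca^2+: 18 e⁻, Z=20, K^+: 18 e⁻, Z=19, Rb^+: 36 e⁻, Z=37, Se^2-: 36 e⁻, Z=34. Ti^4+ < Sc^3+ (both 18 e⁻, Z=22>21); Sc^3+ < Ca^2+ (isoelectronic, higher Z=21 is smaller); Ca^2+ < K^+ (both 18 e⁻, Z=20>19); K^+ < Rb^+ (same group, period 4 vs 5); Rb^+ < Se^2- (both 36 e⁻, Z=37>34).
Full ascending order: Ti^4+ < Sc^3+ < Ca^2+ < K^+ < Rb^+ < Se^2-. Counting from the smallest, position 3 is Ca^2+.

Ca^2+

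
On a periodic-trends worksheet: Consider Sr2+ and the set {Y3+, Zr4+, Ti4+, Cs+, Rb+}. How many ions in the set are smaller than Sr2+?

3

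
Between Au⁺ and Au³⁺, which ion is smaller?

These are all Au ions. Removing more electrons (higher positive charge) pulls the remaining electrons in closer, so Au³⁺ is smallest and Au⁺ is largest.

Au³⁺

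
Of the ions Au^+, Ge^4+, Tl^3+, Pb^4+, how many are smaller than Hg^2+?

Tabulating Z and e⁻: Ge^4+: 28 e⁻, Z=32, Pb^4+: 78 e⁻, Z=82, Tl^3+: 78 e⁻, Z=81, Hg^2+: 78 e⁻, Z=80, Au^+: 78 e⁻, Z=79. Ge^4+ < Pb^4+ (same group, period 4 vs 6); Pb^4+ < Tl^3+ (isoelectronic, higher Z=82 is smaller); Tl^3+ < Hg^2+ (isoelectronic, higher Z=81 is smaller); Hg^2+ < Au^+ (both 78 e⁻, Z=80>79).
Relative to Hg^2+, the ions that are smaller are Ge^4+, Pb^4+, Tl^3+. So 3 are smaller.

3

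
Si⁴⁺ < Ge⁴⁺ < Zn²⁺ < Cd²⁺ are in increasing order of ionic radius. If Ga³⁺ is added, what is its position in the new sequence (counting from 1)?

3

Tabulating Z and e⁻: Si⁴⁺ (Z=14, 10 e⁻), Ge⁴⁺ (Z=32, 28 e⁻), Ga³⁺ (Z=31, 28 e⁻), Zn²⁺ (Z=30, 28 e⁻), Cd²⁺ (Z=48, 46 e⁻). Si⁴⁺ < Ge⁴⁺ (same group, period 3 vs 4); Ge⁴⁺ < Ga³⁺ (isoelectronic, higher Z=32 is smaller); Ga³⁺ < Zn²⁺ (both 28 e⁻, Z=31>30); Zn²⁺ < Cd²⁺ (same group, 1 shell fewer).
Merged order: Si⁴⁺ < Ge⁴⁺ < Ga³⁺ < Zn²⁺ < Cd²⁺ — Ga³⁺ is number 3.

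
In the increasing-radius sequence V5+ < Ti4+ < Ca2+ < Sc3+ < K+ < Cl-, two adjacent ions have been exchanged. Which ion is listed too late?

Compare adjacent ions: both have 18 electrons but Z(Sc)=21 > Z(Ca)=20, so Sc3+ should be the smaller of the two — yet in this increasing list Ca2+ sits before Sc3+. Nothing else is reversed, so Sc3+ should move one place to the left.

Sc3+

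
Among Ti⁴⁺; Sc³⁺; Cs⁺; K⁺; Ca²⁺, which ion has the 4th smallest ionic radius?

Ti⁴⁺ has 18 e⁻ (Z=22), Sc³⁺ has 18 e⁻ (Z=21), Ca²⁺ has 18 e⁻ (Z=20), K⁺ has 18 e⁻ (Z=19), Cs⁺ has 54 e⁻ (Z=55). Ti⁴⁺ < Sc³⁺ (both 18 e⁻, Z=22>21); Sc³⁺ < Ca²⁺ (both 18 e⁻, Z=21>20); Ca²⁺ < K⁺ (isoelectronic, higher Z=20 is smaller); K⁺ < Cs⁺ (same group, 2 shells fewer).
Full ascending order: Ti⁴⁺ < Sc³⁺ < Ca²⁺ < K⁺ < Cs⁺. Counting from the smallest, position 4 is K⁺.

K⁺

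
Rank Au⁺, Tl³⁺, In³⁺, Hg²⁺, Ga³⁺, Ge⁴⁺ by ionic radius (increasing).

Ge⁴⁺ < Ga³⁺ < In³⁺ < Tl³⁺ < Hg²⁺ < Au⁺

First list Z and electron count for each: Ge⁴⁺ has 28 e⁻ (Z=32), Ga³⁺ has 28 e⁻ (Z=31), In³⁺ has 46 e⁻ (Z=49), Tl³⁺ has 78 e⁻ (Z=81), Hg²⁺ has 78 e⁻ (Z=80), Au⁺ has 78 e⁻ (Z=79). Ge⁴⁺ < Ga³⁺ (both 28 e⁻, Z=32>31); Ga³⁺ < In³⁺ (same group, period 4 vs 5); In³⁺ < Tl³⁺ (same group, period 5 vs 6); Tl³⁺ < Hg²⁺ (both 78 e⁻, Z=81>80); Hg²⁺ < Au⁺ (isoelectronic, higher Z=80 is smaller).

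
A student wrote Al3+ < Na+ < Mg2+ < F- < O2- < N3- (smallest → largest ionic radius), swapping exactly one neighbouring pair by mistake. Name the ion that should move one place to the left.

Mg2+

Check each adjacent pair. Na+ and Mg2+ are reversed: both have 10 electrons but Z(Mg)=12 > Z(Na)=11, so Mg2+ should be the smaller of the two. No other neighbouring pair contradicts the periodic trends, so Mg2+ is the ion listed too late.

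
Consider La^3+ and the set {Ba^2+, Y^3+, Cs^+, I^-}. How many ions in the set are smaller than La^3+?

Electron counts and nuclear charges: Y^3+: 36 e⁻, Z=39, La^3+: 54 e⁻, Z=57, Ba^2+: 54 e⁻, Z=56, Cs^+: 54 e⁻, Z=55, I^-: 54 e⁻, Z=53. Y^3+ < La^3+ (same group, period 5 vs 6); La^3+ < Ba^2+ (isoelectronic, higher Z=57 is smaller); Ba^2+ < Cs^+ (both 54 e⁻, Z=56>55); Cs^+ < I^- (isoelectronic, higher Z=55 is smaller).
Relative to La^3+, the ions that are smaller are Y^3+. So 1 is smaller.

1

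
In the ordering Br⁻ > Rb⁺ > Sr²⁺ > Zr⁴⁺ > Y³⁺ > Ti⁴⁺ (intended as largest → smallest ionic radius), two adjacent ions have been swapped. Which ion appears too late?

Y³⁺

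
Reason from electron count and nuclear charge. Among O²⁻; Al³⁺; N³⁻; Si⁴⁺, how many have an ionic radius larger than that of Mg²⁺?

2

Each ion has 10 electrons. The ranking follows nuclear charge in reverse — greater Z gives a smaller radius. Si⁴⁺ (Z=14), Al³⁺ (Z=13), Mg²⁺ (Z=12), O²⁻ (Z=8), N³⁻ (Z=7).
Placing each against Mg²⁺: smaller — Si⁴⁺, Al³⁺; larger — O²⁻, N³⁻. That's 2.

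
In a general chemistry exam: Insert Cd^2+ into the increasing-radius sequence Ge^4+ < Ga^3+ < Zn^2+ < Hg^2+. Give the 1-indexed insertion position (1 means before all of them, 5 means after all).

4

First list Z and electron count for each: Ge^4+: 28 e⁻, Z=32, Ga^3+: 28 e⁻, Z=31, Zn^2+: 28 e⁻, Z=30, Cd^2+: 46 e⁻, Z=48, Hg^2+: 78 e⁻, Z=80. Ge^4+ < Ga^3+ (both 28 e⁻, Z=32>31); Ga^3+ < Zn^2+ (both 28 e⁻, Z=31>30); Zn^2+ < Cd^2+ (same group, 1 shell fewer); Cd^2+ < Hg^2+ (same group, period 5 vs 6).
With Cd^2+ included the full order is Ge^4+ < Ga^3+ < Zn^2+ < Cd^2+ < Hg^2+, so it takes position 4.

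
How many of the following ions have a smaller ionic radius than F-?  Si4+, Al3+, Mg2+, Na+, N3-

These species are isoelectronic with 10 electrons. The only difference is the number of protons: Si4+ (Z=14), Al3+ (Z=13), Mg2+ (Z=12), Na+ (Z=11), F- (Z=9), N3- (Z=7). The strongest nuclear pull (Si4+) gives the smallest ion.
Ordering all of them (including F-) by radius gives Si4+ < Al3+ < Mg2+ < Na+ < F- < N3-. That's 4.

4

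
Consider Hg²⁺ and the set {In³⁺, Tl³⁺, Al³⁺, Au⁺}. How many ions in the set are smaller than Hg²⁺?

Work out protons and electrons: Al³⁺ has 10 e⁻ (Z=13), In³⁺ has 46 e⁻ (Z=49), Tl³⁺ has 78 e⁻ (Z=81), Hg²⁺ has 78 e⁻ (Z=80), Au⁺ has 78 e⁻ (Z=79). Al³⁺ < In³⁺ (same group, period 3 vs 5); In³⁺ < Tl³⁺ (same group, period 5 vs 6); Tl³⁺ < Hg²⁺ (both 78 e⁻, Z=81>80); Hg²⁺ < Au⁺ (isoelectronic, higher Z=80 is smaller).
Placing each against Hg²⁺: smaller — Al³⁺, In³⁺, Tl³⁺; larger — Au⁺. That's 3.

3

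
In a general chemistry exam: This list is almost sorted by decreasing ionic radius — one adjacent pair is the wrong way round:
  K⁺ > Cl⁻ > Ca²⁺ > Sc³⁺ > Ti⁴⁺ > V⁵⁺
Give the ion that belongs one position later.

K⁺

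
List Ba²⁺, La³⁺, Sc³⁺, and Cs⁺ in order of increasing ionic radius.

Work out protons and electrons: Sc³⁺ (Z=21, 18 e⁻), La³⁺ (Z=57, 54 e⁻), Ba²⁺ (Z=56, 54 e⁻), Cs⁺ (Z=55, 54 e⁻). Sc³⁺ < La³⁺ (same group, period 4 vs 6); La³⁺ < Ba²⁺ (both 54 e⁻, Z=57>56); Ba²⁺ < Cs⁺ (isoelectronic, higher Z=56 is smaller).

Sc³⁺ < La³⁺ < Ba²⁺ < Cs⁺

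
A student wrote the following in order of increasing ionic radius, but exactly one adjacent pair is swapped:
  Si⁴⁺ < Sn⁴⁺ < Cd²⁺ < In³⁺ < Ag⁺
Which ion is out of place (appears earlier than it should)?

Scanning neighbour by neighbour, only Cd²⁺/In³⁺ violates a trend: both have 46 electrons but Z(In)=49 > Z(Cd)=48, so In³⁺ should be the smaller of the two. That makes Cd²⁺ the one sitting a position early relative to where it belongs.

Cd²⁺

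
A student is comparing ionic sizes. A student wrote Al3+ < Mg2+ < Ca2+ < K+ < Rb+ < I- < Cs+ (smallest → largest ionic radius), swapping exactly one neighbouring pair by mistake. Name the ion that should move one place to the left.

Check each adjacent pair. I- and Cs+ are reversed: they are isoelectronic (54 e⁻) and Cs has more protons than I (55 vs 53), making Cs+ smaller. No other neighbouring pair contradicts the periodic trends, so Cs+ is the ion listed too late.

Cs+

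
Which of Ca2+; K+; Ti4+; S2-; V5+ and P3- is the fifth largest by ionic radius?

These species are isoelectronic with 18 electrons. The only difference is the number of protons: V5+ (Z=23), Ti4+ (Z=22), Ca2+ (Z=20), K+ (Z=19), S2- (Z=16), P3- (Z=15). The strongest nuclear pull (V5+) gives the smallest ion.
That gives V5+ < Ti4+ < Ca2+ < K+ < S2- < P3-. From the largest end, number 5 is Ti4+.

Ti4+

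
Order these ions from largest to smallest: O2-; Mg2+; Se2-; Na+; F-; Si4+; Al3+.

Se2- > O2- > F- > Na+ > Mg2+ > Al3+ > Si4+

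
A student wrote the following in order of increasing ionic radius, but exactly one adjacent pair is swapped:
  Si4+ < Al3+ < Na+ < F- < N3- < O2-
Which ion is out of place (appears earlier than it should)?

N3-

Compare adjacent ions: they are isoelectronic (10 e⁻) and O has more protons than N (8 vs 7), making O2- smaller — yet in this increasing list N3- sits before O2-. Nothing else is reversed, so N3- should move one place to the right.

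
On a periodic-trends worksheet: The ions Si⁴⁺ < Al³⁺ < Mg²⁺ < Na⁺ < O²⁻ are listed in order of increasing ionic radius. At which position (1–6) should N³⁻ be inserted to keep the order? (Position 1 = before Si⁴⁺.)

Each ion has 10 electrons. The ranking follows nuclear charge in reverse — greater Z gives a smaller radius. Si⁴⁺ (Z=14), Al³⁺ (Z=13), Mg²⁺ (Z=12), Na⁺ (Z=11), O²⁻ (Z=8), N³⁻ (Z=7).
Merged order: Si⁴⁺ < Al³⁺ < Mg²⁺ < Na⁺ < O²⁻ < N³⁻ — N³⁻ is number 6.

6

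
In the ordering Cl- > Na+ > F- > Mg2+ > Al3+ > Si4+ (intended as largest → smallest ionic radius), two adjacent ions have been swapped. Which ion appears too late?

The pair Na+, F- is the wrong way round — both have 10 electrons but Z(Na)=11 > Z(F)=9, so Na+ should be the smaller of the two. All other adjacent pairs agree with periodic trends, so F- is the misplaced ion.

F-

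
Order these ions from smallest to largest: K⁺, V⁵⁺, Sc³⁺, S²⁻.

V⁵⁺ < Sc³⁺ < K⁺ < S²⁻

These species are isoelectronic with 18 electrons. The only difference is the number of protons: V⁵⁺ (Z=23), Sc³⁺ (Z=21), K⁺ (Z=19), S²⁻ (Z=16). The strongest nuclear pull (V⁵⁺) gives the smallest ion.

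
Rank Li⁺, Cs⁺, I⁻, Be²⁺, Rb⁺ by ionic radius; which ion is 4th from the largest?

Tabulating Z and e⁻: Be²⁺: 2 e⁻, Z=4, Li⁺: 2 e⁻, Z=3, Rb⁺: 36 e⁻, Z=37, Cs⁺: 54 e⁻, Z=55, I⁻: 54 e⁻, Z=53. Be²⁺ < Li⁺ (isoelectronic, higher Z=4 is smaller); Li⁺ < Rb⁺ (same group, period 2 vs 5); Rb⁺ < Cs⁺ (same group, 1 shell fewer); Cs⁺ < I⁻ (both 54 e⁻, Z=55>53).
Ordering: Be²⁺ < Li⁺ < Rb⁺ < Cs⁺ < I⁻. The 4th largest is Li⁺.

Li⁺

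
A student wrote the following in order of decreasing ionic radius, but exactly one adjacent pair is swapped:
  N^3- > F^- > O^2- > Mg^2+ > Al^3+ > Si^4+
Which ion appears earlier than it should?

F^-

The pair F^-, O^2- is the wrong way round — they are isoelectronic (10 e⁻) and F has more protons than O (9 vs 8), making F^- smaller. All other adjacent pairs agree with periodic trends, so F^- is the misplaced ion.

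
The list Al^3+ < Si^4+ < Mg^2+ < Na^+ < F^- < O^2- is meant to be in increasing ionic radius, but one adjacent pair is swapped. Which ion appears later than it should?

Si^4+

Check each adjacent pair. Al^3+ and Si^4+ are reversed: Si^4+ and Al^3+ share 10 electrons; the higher nuclear charge on Si (Z=14) contracts it more, so Si^4+ < Al^3+. No other neighbouring pair contradicts the periodic trends, so Si^4+ is the ion listed too late.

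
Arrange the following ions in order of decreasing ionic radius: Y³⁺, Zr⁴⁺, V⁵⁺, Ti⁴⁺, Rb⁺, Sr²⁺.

Rb⁺ > Sr²⁺ > Y³⁺ > Zr⁴⁺ > Ti⁴⁺ > V⁵⁺

First list Z and electron count for each: V⁵⁺: 18 e⁻, Z=23, Ti⁴⁺: 18 e⁻, Z=22, Zr⁴⁺: 36 e⁻, Z=40, Y³⁺: 36 e⁻, Z=39, Sr²⁺: 36 e⁻, Z=38, Rb⁺: 36 e⁻, Z=37. V⁵⁺ < Ti⁴⁺ (both 18 e⁻, Z=23>22); Ti⁴⁺ < Zr⁴⁺ (same group, period 4 vs 5); Zr⁴⁺ < Y³⁺ (isoelectronic, higher Z=40 is smaller); Y³⁺ < Sr²⁺ (isoelectronic, higher Z=39 is smaller); Sr²⁺ < Rb⁺ (isoelectronic, higher Z=38 is smaller).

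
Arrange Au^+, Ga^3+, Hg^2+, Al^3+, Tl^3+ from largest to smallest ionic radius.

Au^+ > Hg^2+ > Tl^3+ > Ga^3+ > Al^3+

Tabulating Z and e⁻: Al^3+: 10 e⁻, Z=13, Ga^3+: 28 e⁻, Z=31, Tl^3+: 78 e⁻, Z=81, Hg^2+: 78 e⁻, Z=80, Au^+: 78 e⁻, Z=79. Al^3+ < Ga^3+ (same group, 1 shell fewer); Ga^3+ < Tl^3+ (same group, period 4 vs 6); Tl^3+ < Hg^2+ (isoelectronic, higher Z=81 is smaller); Hg^2+ < Au^+ (both 78 e⁻, Z=80>79).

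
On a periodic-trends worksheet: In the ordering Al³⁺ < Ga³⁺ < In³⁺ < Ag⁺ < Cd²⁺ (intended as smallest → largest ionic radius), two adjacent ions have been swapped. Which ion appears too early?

Check each adjacent pair. Ag⁺ and Cd²⁺ are reversed: both have 46 electrons but Z(Cd)=48 > Z(Ag)=47, so Cd²⁺ should be the smaller of the two. No other neighbouring pair contradicts the periodic trends, so Ag⁺ is the ion listed too early.

Ag⁺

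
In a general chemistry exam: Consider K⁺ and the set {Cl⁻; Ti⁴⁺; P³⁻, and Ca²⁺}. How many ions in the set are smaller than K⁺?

Isoelectronic series (18 e⁻ each). Size is set by nuclear charge: more protons means a smaller ion. Ti⁴⁺ (Z=22), Ca²⁺ (Z=20), K⁺ (Z=19), Cl⁻ (Z=17), P³⁻ (Z=15).
Placing each against K⁺: smaller — Ti⁴⁺, Ca²⁺; larger — Cl⁻, P³⁻. Count: 2.

2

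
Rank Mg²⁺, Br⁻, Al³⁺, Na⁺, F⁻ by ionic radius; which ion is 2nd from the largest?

First list Z and electron count for each: Al³⁺ has 10 e⁻ (Z=13), Mg²⁺ has 10 e⁻ (Z=12), Na⁺ has 10 e⁻ (Z=11), F⁻ has 10 e⁻ (Z=9), Br⁻ has 36 e⁻ (Z=35). Al³⁺ < Mg²⁺ (both 10 e⁻, Z=13>12); Mg²⁺ < Na⁺ (both 10 e⁻, Z=12>11); Na⁺ < F⁻ (isoelectronic, higher Z=11 is smaller); F⁻ < Br⁻ (same group, period 2 vs 4).
Full ascending order: Al³⁺ < Mg²⁺ < Na⁺ < F⁻ < Br⁻. Counting from the largest, position 2 is F⁻.

F⁻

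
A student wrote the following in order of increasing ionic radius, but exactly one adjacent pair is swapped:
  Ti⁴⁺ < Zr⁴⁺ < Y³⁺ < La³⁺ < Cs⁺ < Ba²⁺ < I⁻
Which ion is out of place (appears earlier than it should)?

Cs⁺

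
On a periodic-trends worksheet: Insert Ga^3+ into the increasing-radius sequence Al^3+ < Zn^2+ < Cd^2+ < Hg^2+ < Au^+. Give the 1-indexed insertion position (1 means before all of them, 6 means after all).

Tabulating Z and e⁻: Al^3+ has 10 e⁻ (Z=13), Ga^3+ has 28 e⁻ (Z=31), Zn^2+ has 28 e⁻ (Z=30), Cd^2+ has 46 e⁻ (Z=48), Hg^2+ has 78 e⁻ (Z=80), Au^+ has 78 e⁻ (Z=79). Al^3+ < Ga^3+ (same group, 1 shell fewer); Ga^3+ < Zn^2+ (isoelectronic, higher Z=31 is smaller); Zn^2+ < Cd^2+ (same group, period 4 vs 5); Cd^2+ < Hg^2+ (same group, 1 shell fewer); Hg^2+ < Au^+ (isoelectronic, higher Z=80 is smaller).
The complete sequence is Al^3+ < Ga^3+ < Zn^2+ < Cd^2+ < Hg^2+ < Au^+. Ga^3+ sits at position 2.

2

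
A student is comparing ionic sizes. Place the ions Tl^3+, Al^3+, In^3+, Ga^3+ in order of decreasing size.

Tl^3+ > In^3+ > Ga^3+ > Al^3+

All are in the same group with charge +3. Radius grows down the group as n (the outermost shell) increases.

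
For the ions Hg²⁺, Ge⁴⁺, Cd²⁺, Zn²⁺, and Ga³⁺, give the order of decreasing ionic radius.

Work out protons and electrons: Ge⁴⁺: 28 e⁻, Z=32, Ga³⁺: 28 e⁻, Z=31, Zn²⁺: 28 e⁻, Z=30, Cd²⁺: 46 e⁻, Z=48, Hg²⁺: 78 e⁻, Z=80. Ge⁴⁺ < Ga³⁺ (isoelectronic, higher Z=32 is smaller); Ga³⁺ < Zn²⁺ (both 28 e⁻, Z=31>30); Zn²⁺ < Cd²⁺ (same group, 1 shell fewer); Cd²⁺ < Hg²⁺ (same group, 1 shell fewer).

Hg²⁺ > Cd²⁺ > Zn²⁺ > Ga³⁺ > Ge⁴⁺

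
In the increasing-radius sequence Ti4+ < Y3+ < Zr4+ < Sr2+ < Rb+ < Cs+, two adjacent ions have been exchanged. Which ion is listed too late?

Zr4+

Check each adjacent pair. Y3+ and Zr4+ are reversed: both have 36 electrons but Z(Zr)=40 > Z(Y)=39, so Zr4+ should be the smaller of the two. No other neighbouring pair contradicts the periodic trends, so Zr4+ is the ion listed too late.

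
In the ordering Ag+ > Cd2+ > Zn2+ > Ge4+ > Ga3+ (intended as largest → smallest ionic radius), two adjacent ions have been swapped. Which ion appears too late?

Scanning neighbour by neighbour, only Ge4+/Ga3+ violates a trend: both have 28 electrons but Z(Ge)=32 > Z(Ga)=31, so Ge4+ should be the smaller of the two. That makes Ga3+ the one sitting a position late relative to where it belongs.

Ga3+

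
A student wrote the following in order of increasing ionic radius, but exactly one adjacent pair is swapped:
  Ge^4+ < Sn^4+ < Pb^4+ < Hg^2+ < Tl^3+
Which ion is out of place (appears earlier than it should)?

Scanning neighbour by neighbour, only Hg^2+/Tl^3+ violates a trend: both have 78 electrons but Z(Tl)=81 > Z(Hg)=80, so Tl^3+ should be the smaller of the two. That makes Hg^2+ the one sitting a position early relative to where it belongs.

Hg^2+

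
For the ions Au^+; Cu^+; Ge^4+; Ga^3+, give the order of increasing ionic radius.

Ge^4+ < Ga^3+ < Cu^+ < Au^+

Tabulating Z and e⁻: Ge^4+ has 28 e⁻ (Z=32), Ga^3+ has 28 e⁻ (Z=31), Cu^+ has 28 e⁻ (Z=29), Au^+ has 78 e⁻ (Z=79). Ge^4+ < Ga^3+ (both 28 e⁻, Z=32>31); Ga^3+ < Cu^+ (both 28 e⁻, Z=31>29); Cu^+ < Au^+ (same group, 2 shells fewer).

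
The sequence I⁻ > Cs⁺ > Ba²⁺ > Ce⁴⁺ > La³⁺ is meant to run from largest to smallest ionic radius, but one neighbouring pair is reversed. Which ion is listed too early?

Ce⁴⁺

Check each adjacent pair. Ce⁴⁺ and La³⁺ are reversed: both have 54 electrons but Z(Ce)=58 > Z(La)=57, so Ce⁴⁺ should be the smaller of the two. No other neighbouring pair contradicts the periodic trends, so Ce⁴⁺ is the ion listed too early.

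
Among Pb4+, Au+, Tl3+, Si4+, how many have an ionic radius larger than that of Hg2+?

1

Work out protons and electrons: Si4+ (Z=14, 10 e⁻), Pb4+ (Z=82, 78 e⁻), Tl3+ (Z=81, 78 e⁻), Hg2+ (Z=80, 78 e⁻), Au+ (Z=79, 78 e⁻). Si4+ < Pb4+ (same group, 3 shells fewer); Pb4+ < Tl3+ (both 78 e⁻, Z=82>81); Tl3+ < Hg2+ (both 78 e⁻, Z=81>80); Hg2+ < Au+ (both 78 e⁻, Z=80>79).
Relative to Hg2+, the ions that are larger are Au+. So 1 is larger.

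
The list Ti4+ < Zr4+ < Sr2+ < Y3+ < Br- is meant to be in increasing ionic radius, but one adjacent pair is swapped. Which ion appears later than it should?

Scanning neighbour by neighbour, only Sr2+/Y3+ violates a trend: they are isoelectronic (36 e⁻) and Y has more protons than Sr (39 vs 38), making Y3+ smaller. That makes Y3+ the one sitting a position late relative to where it belongs.

Y3+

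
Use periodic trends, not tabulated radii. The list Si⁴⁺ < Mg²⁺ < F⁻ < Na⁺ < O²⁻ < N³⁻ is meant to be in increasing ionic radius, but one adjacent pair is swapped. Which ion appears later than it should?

Na⁺

Scanning neighbour by neighbour, only F⁻/Na⁺ violates a trend: Na⁺ and F⁻ share 10 electrons; the higher nuclear charge on Na (Z=11) contracts it more, so Na⁺ < F⁻. That makes Na⁺ the one sitting a position late relative to where it belongs.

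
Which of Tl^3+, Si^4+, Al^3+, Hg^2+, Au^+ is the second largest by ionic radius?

Work out protons and electrons: Si^4+ has 10 e⁻ (Z=14), Al^3+ has 10 e⁻ (Z=13), Tl^3+ has 78 e⁻ (Z=81), Hg^2+ has 78 e⁻ (Z=80), Au^+ has 78 e⁻ (Z=79). Si^4+ < Al^3+ (both 10 e⁻, Z=14>13); Al^3+ < Tl^3+ (same group, 3 shells fewer); Tl^3+ < Hg^2+ (isoelectronic, higher Z=81 is smaller); Hg^2+ < Au^+ (both 78 e⁻, Z=80>79).
So the order is Si^4+ < Al^3+ < Tl^3+ < Hg^2+ < Au^+; the 2nd-largest ion is Hg^2+.

Hg^2+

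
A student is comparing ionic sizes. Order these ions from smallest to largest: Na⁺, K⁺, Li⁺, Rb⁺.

Same group, same charge. Going down the group adds an extra shell of electrons, so the ion gets larger: Li⁺ is highest in the group and smallest.

Li⁺ < Na⁺ < K⁺ < Rb⁺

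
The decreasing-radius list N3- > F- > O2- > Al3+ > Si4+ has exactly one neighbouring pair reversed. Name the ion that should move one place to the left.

O2-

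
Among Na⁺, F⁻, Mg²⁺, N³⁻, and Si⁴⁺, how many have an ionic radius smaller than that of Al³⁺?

Isoelectronic series (10 e⁻ each). Size is set by nuclear charge: more protons means a smaller ion. Si⁴⁺ (Z=14), Al³⁺ (Z=13), Mg²⁺ (Z=12), Na⁺ (Z=11), F⁻ (Z=9), N³⁻ (Z=7).
Ordering all of them (including Al³⁺) by radius gives Si⁴⁺ < Al³⁺ < Mg²⁺ < Na⁺ < F⁻ < N³⁻. So 1 is smaller.

1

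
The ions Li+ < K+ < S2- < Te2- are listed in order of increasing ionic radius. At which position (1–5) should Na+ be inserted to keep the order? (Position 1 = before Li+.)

2

First list Z and electron count for each: Li+: 2 e⁻, Z=3, Na+: 10 e⁻, Z=11, K+: 18 e⁻, Z=19, S2-: 18 e⁻, Z=16, Te2-: 54 e⁻, Z=52. Li+ < Na+ (same group, period 2 vs 3); Na+ < K+ (same group, period 3 vs 4); K+ < S2- (both 18 e⁻, Z=19>16); S2- < Te2- (same group, period 3 vs 5).
Merged order: Li+ < Na+ < K+ < S2- < Te2- — Na+ is number 2.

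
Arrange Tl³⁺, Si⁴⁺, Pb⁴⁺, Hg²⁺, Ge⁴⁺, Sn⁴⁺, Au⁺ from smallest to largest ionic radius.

Si⁴⁺ < Ge⁴⁺ < Sn⁴⁺ < Pb⁴⁺ < Tl³⁺ < Hg²⁺ < Au⁺

Si⁴⁺: 10 e⁻, Z=14, Ge⁴⁺: 28 e⁻, Z=32, Sn⁴⁺: 46 e⁻, Z=50, Pb⁴⁺: 78 e⁻, Z=82, Tl³⁺: 78 e⁻, Z=81, Hg²⁺: 78 e⁻, Z=80, Au⁺: 78 e⁻, Z=79. Si⁴⁺ < Ge⁴⁺ (same group, 1 shell fewer); Ge⁴⁺ < Sn⁴⁺ (same group, 1 shell fewer); Sn⁴⁺ < Pb⁴⁺ (same group, 1 shell fewer); Pb⁴⁺ < Tl³⁺ (isoelectronic, higher Z=82 is smaller); Tl³⁺ < Hg²⁺ (isoelectronic, higher Z=81 is smaller); Hg²⁺ < Au⁺ (isoelectronic, higher Z=80 is smaller).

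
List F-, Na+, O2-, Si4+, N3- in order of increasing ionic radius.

Isoelectronic series (10 e⁻ each). Size is set by nuclear charge: more protons means a smaller ion. Si4+ (Z=14), Na+ (Z=11), F- (Z=9), O2- (Z=8), N3- (Z=7).

Si4+ < Na+ < F- < O2- < N3-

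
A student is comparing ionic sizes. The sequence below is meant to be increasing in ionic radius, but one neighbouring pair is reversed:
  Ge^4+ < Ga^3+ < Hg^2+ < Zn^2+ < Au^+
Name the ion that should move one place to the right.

Check each adjacent pair. Hg^2+ and Zn^2+ are reversed: both in group 12 with the same charge; Zn^2+ (period 4) has the smaller radius. No other neighbouring pair contradicts the periodic trends, so Hg^2+ is the ion listed too early.

Hg^2+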